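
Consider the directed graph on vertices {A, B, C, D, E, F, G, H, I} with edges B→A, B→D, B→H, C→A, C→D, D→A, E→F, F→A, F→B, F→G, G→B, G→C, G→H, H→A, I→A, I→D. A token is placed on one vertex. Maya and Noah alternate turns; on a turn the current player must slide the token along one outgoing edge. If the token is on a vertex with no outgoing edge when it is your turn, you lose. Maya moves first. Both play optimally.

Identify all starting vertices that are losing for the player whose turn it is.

Work bottom-up. With no move the player to move loses. Otherwise the position is W if at least one move leads to an L position for the opponent, and L if every move leads to a W.
Every edge goes from a vertex to one that appears earlier in the order A, D, C, I, H, B, G, F, E, so processing vertices in that order labels each vertex after all of its successors.
A: no outgoing edge → L
D: →A(L), so W
C: →A(L), so W
I: →A(L), so W
H: →A(L), so W
B: →A(L), so W
G: →B(W), H(W), C(W) — all W, so L
F: →G(L), so W
E: →F(W) only, which is W, so L
The losing starting vertices are exactly the entries labelled L in this table (3 of them).

A, E, G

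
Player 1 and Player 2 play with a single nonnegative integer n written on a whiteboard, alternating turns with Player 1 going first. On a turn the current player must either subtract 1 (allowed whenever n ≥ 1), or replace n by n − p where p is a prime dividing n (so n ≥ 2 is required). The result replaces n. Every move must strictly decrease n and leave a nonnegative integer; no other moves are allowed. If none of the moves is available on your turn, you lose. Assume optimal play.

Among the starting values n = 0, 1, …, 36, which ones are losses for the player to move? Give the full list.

Classify positions by backward induction: terminal positions (no move available) are L. From any other position, the mover wins iff some move reaches an L.
n=0: no move → L
n=1: W (go to 0, an L position)
n=2: W (go to 0, an L position)
n=3: W (go to 0, an L position)
n=4: L (options 2(W), 3(W) are all W)
n=5: W (go to 0, an L position)
n=6: W (go to 4, an L position)
n=7: W (go to 0, an L position)
n=8: L (options 6(W), 7(W) are all W)
n=9: W (go to 8, an L position)
n=10: W (go to 8, an L position)
n=11: W (go to 0, an L position)
n=12: L (options 9(W), 10(W), 11(W) are all W)
n=13: W (go to 0, an L position)
n=14: W (go to 12, an L position)
n=15: W (go to 12, an L position)
n=16: L (options 14(W), 15(W) are all W)
n=17: W (go to 0, an L position)
n=18: W (go to 16, an L position)
n=19: W (go to 0, an L position)
n=20: L (options 15(W), 18(W), 19(W) are all W)
n=21: W (go to 20, an L position)
n=22: W (go to 20, an L position)
n=23: W (go to 0, an L position)
n=24: L (options 21(W), 22(W), 23(W) are all W)
n=25: W (go to 20, an L position)
n=26: W (go to 24, an L position)
n=27: W (go to 24, an L position)
n=28: L (options 21(W), 26(W), 27(W) are all W)
n=29: W (go to 0, an L position)
n=30: W (go to 28, an L position)
n=31: W (go to 0, an L position)
n=32: L (options 30(W), 31(W) are all W)
n=33: W (go to 32, an L position)
n=34: W (go to 32, an L position)
n=35: W (go to 28, an L position)
n=36: L (options 33(W), 34(W), 35(W) are all W)
Reading off the rows marked L gives the requested list; there are 10 such values of n.

0, 4, 8, 12, 16, 20, 24, 28, 32, 36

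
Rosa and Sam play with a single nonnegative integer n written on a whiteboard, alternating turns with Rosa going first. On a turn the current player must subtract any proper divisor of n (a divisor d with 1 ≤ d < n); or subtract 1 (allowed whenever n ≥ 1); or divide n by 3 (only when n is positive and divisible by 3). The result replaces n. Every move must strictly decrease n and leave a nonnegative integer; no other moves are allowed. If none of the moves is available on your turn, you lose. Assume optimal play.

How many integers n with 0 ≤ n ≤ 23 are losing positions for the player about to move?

Compute win/loss labels from the base case upward. A position with no move is L. Any other position is W if it can reach an L in one move, else L.
n=0: no move → L
n=1: →0(L), so W
n=2: →1(W) only, which is W, so L
n=3: →2(L), so W
n=4: →2(L), so W
n=5: →4(W) only, which is W, so L
n=6: →2(L), so W
n=7: →6(W) only, which is W, so L
n=8: →7(L), so W
n=9: →3(W), 6(W), 8(W) — all W, so L
n=10: →5(L), so W
n=11: →10(W) only, which is W, so L
n=12: →9(L), so W
n=13: →12(W) only, which is W, so L
n=14: →7(L), so W
n=15: →5(L), so W
n=16: →8(W), 12(W), 14(W), 15(W) — all W, so L
n=17: →16(L), so W
n=18: →9(L), so W
n=19: →18(W) only, which is W, so L
n=20: →16(L), so W
n=21: →7(L), so W
n=22: →11(L), so W
n=23: →22(W) only, which is W, so L
L entries with 0 ≤ n ≤ 23: n = 0, 2, 5, 7, 9, 11, 13, 16, 19, 23; that makes 10.

10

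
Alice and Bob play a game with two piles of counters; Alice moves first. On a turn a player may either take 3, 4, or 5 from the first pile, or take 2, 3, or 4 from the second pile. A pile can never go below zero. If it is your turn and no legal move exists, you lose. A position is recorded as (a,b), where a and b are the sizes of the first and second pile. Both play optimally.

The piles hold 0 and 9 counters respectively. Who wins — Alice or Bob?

Alice wins.

Compute win/loss labels from the base case upward. A position with no move is L. Any other position is W if it can reach an L in one move, else L.
No move ever increases a pile, so every position that can arise here has a ≤ 0 and b ≤ 9; it is enough to label the cells with 0 ≤ a ≤ 0 and 0 ≤ b ≤ 9.
Every move lowers a or b (never raises either), so fill the grid row by row in increasing a, and left to right within a row: each cell's successors are then already labelled.
      b=0  b=1  b=2  b=3  b=4  b=5  b=6  b=7  b=8  b=9
a=0:    L    L    W    W    W    W    L    L    W    W
Cells with no legal move (terminal, hence L): (0,0), (0,1).
The remaining L cells, each justified by listing all of its moves:
(0,6): moves to (0,4)(W), (0,3)(W), (0,2)(W); every one is W ⇒ L
(0,7): moves to (0,5)(W), (0,4)(W), (0,3)(W); every one is W ⇒ L
Every other cell has at least one move into one of the L cells above, so it is W.
From (0,9) Alice can move to (0,7), reaching an L position.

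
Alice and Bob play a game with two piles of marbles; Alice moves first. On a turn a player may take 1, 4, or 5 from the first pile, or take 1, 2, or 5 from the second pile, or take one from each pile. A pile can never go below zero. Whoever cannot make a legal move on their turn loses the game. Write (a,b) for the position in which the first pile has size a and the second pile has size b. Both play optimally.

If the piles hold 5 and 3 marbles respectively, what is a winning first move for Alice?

Label each position W (a win for the player to move) or L (a loss). A position with no legal move is L; any other position is W exactly when some move reaches an L, and L when every move reaches a W.
No move ever increases a pile, so every position that can arise here has a ≤ 5 and b ≤ 3; it is enough to label the cells with 0 ≤ a ≤ 5 and 0 ≤ b ≤ 3.
Every move lowers a or b (never raises either), so fill the grid row by row in increasing a, and left to right within a row: each cell's successors are then already labelled.
      b=0  b=1  b=2  b=3
a=0:    L    W    W    L
a=1:    W    W    L    W
a=2:    L    W    W    W
a=3:    W    W    L    W
a=4:    W    L    W    W
a=5:    W    W    W    W
Cells with no legal move (terminal, hence L): (0,0).
The remaining L cells, each justified by listing all of its moves:
(0,3): moves to (0,2)(W), (0,1)(W); every one is W ⇒ L
(1,2): moves to (0,2)(W), (1,1)(W), (1,0)(W), (0,1)(W); every one is W ⇒ L
(2,0): the only move is to (1,0)(W), a W ⇒ L
(3,2): moves to (2,2)(W), (3,1)(W), (3,0)(W), (2,1)(W); every one is W ⇒ L
(4,1): moves to (3,1)(W), (0,1)(W), (4,0)(W), (3,0)(W); every one is W ⇒ L
Every other cell has at least one move into one of the L cells above, so it is W.
From (5,3), the L positions reachable in one move are: (0,3).

Move to (0,3).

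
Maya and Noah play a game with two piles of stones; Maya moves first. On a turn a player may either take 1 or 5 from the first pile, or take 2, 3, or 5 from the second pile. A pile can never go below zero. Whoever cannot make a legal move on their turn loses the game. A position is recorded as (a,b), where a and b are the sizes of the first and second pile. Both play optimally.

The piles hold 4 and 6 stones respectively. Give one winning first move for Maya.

Compute win/loss labels from the base case upward. A position with no move is L. Any other position is W if it can reach an L in one move, else L.
No move ever increases a pile, so every position that can arise here has a ≤ 4 and b ≤ 6; it is enough to label the cells with 0 ≤ a ≤ 4 and 0 ≤ b ≤ 6.
Every move lowers a or b (never raises either), so fill the grid row by row in increasing a, and left to right within a row: each cell's successors are then already labelled.
      b=0  b=1  b=2  b=3  b=4  b=5  b=6
a=0:    L    L    W    W    W    W    W
a=1:    W    W    L    L    W    W    W
a=2:    L    L    W    W    W    W    W
a=3:    W    W    L    L    W    W    W
a=4:    L    L    W    W    W    W    W
Cells with no legal move (terminal, hence L): (0,0), (0,1).
The remaining L cells, each justified by listing all of its moves:
(1,2): only reaches (0,2)(W), (1,0)(W), all W → L
(1,3): only reaches (0,3)(W), (1,1)(W), (1,0)(W), all W → L
(2,0): only reaches (1,0)(W), which is W → L
(2,1): only reaches (1,1)(W), which is W → L
(3,2): only reaches (2,2)(W), (3,0)(W), all W → L
(3,3): only reaches (2,3)(W), (3,1)(W), (3,0)(W), all W → L
(4,0): only reaches (3,0)(W), which is W → L
(4,1): only reaches (3,1)(W), which is W → L
Every other cell has at least one move into one of the L cells above, so it is W.
From (4,6), the L positions reachable in one move are: (4,1).

Move to (4,1).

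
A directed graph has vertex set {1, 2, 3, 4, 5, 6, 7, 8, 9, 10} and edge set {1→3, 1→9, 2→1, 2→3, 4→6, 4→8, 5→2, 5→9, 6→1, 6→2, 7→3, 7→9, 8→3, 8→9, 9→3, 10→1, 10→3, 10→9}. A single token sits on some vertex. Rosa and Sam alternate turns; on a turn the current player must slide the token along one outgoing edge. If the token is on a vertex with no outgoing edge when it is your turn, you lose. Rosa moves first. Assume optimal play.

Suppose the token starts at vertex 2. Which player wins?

Label each position W (a win for the player to move) or L (a loss). A position with no legal move is L; any other position is W exactly when some move reaches an L, and L when every move reaches a W.
Every edge goes from a vertex to one that appears earlier in the order 3, 9, 1, 8, 7, 2, 10, 6, 4, 5, so processing vertices in that order labels each vertex after all of its successors.
3: no outgoing edge → L
9: →3(L), so W
1: →3(L), so W
8: →3(L), so W
7: →3(L), so W
2: →3(L), so W
10: →3(L), so W
6: →2(W), 1(W) — all W, so L
4: →6(L), so W
5: →2(W), 9(W) — all W, so L
The starting position 2 is W: Rosa should move to 3, handing over an L position.

Rosa wins.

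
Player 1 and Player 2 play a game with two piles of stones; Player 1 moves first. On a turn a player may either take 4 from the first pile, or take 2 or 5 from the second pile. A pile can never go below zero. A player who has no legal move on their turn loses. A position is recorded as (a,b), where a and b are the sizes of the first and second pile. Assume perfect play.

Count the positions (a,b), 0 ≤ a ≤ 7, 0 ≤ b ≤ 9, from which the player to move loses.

36

Use the standard recursion: the mover loses at a terminal position; elsewhere, the mover wins exactly when some move hands the opponent an L position.
Every move lowers a or b (never raises either), so fill the grid row by row in increasing a, and left to right within a row: each cell's successors are then already labelled.
      b=0  b=1  b=2  b=3  b=4  b=5  b=6  b=7  b=8  b=9
a=0:    L    L    W    W    L    W    W    L    L    W
a=1:    L    L    W    W    L    W    W    L    L    W
a=2:    L    L    W    W    L    W    W    L    L    W
a=3:    L    L    W    W    L    W    W    L    L    W
a=4:    W    W    L    L    W    W    L    W    W    L
a=5:    W    W    L    L    W    W    L    W    W    L
a=6:    W    W    L    L    W    W    L    W    W    L
a=7:    W    W    L    L    W    W    L    W    W    L
Cells with no legal move (terminal, hence L): (0,0), (0,1), (1,0), (1,1), (2,0), (2,1), (3,0), (3,1).
The remaining L cells, each justified by listing all of its moves:
(0,4): →(0,2)(W) only, which is W, so L
(0,7): →(0,5)(W), (0,2)(W) — all W, so L
(0,8): →(0,6)(W), (0,3)(W) — all W, so L
(1,4): →(1,2)(W) only, which is W, so L
(1,7): →(1,5)(W), (1,2)(W) — all W, so L
(1,8): →(1,6)(W), (1,3)(W) — all W, so L
(2,4): →(2,2)(W) only, which is W, so L
(2,7): →(2,5)(W), (2,2)(W) — all W, so L
(2,8): →(2,6)(W), (2,3)(W) — all W, so L
(3,4): →(3,2)(W) only, which is W, so L
(3,7): →(3,5)(W), (3,2)(W) — all W, so L
(3,8): →(3,6)(W), (3,3)(W) — all W, so L
(4,2): →(0,2)(W), (4,0)(W) — all W, so L
(4,3): →(0,3)(W), (4,1)(W) — all W, so L
(4,6): →(0,6)(W), (4,4)(W), (4,1)(W) — all W, so L
(4,9): →(0,9)(W), (4,7)(W), (4,4)(W) — all W, so L
(5,2): →(1,2)(W), (5,0)(W) — all W, so L
(5,3): →(1,3)(W), (5,1)(W) — all W, so L
(5,6): →(1,6)(W), (5,4)(W), (5,1)(W) — all W, so L
(5,9): →(1,9)(W), (5,7)(W), (5,4)(W) — all W, so L
(6,2): →(2,2)(W), (6,0)(W) — all W, so L
(6,3): →(2,3)(W), (6,1)(W) — all W, so L
(6,6): →(2,6)(W), (6,4)(W), (6,1)(W) — all W, so L
(6,9): →(2,9)(W), (6,7)(W), (6,4)(W) — all W, so L
(7,2): →(3,2)(W), (7,0)(W) — all W, so L
(7,3): →(3,3)(W), (7,1)(W) — all W, so L
(7,6): →(3,6)(W), (7,4)(W), (7,1)(W) — all W, so L
(7,9): →(3,9)(W), (7,7)(W), (7,4)(W) — all W, so L
Every other cell has at least one move into one of the L cells above, so it is W.
L cells per row: a=0: 5, a=1: 5, a=2: 5, a=3: 5, a=4: 4, a=5: 4, a=6: 4, a=7: 4; total 36.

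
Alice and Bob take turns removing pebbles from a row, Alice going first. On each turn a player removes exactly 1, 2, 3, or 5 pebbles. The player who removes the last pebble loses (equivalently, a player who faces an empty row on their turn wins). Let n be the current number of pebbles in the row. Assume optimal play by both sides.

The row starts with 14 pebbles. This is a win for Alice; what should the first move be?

Remove 1, leaving 13.

Work bottom-up. With no move the player to move wins. Otherwise the position is W if at least one move leads to an L position for the opponent, and L if every move leads to a W.
n=0: no move; the opponent has just taken the last pebble and therefore loses → W
n=1: →0(W) only, which is W, so L
n=2: →1(L), so W
n=3: →1(L), so W
n=4: →1(L), so W
n=5: →4(W), 3(W), 2(W), 0(W) — all W, so L
n=6: →5(L), so W
n=7: →5(L), so W
n=8: →5(L), so W
n=9: →8(W), 7(W), 6(W), 4(W) — all W, so L
n=10: →9(L), so W
n=11: →9(L), so W
n=12: →9(L), so W
n=13: →12(W), 11(W), 10(W), 8(W) — all W, so L
n=14: →13(L), so W
From 14, the L positions reachable in one move are: 13, 9. Any move reaching one of these is winning.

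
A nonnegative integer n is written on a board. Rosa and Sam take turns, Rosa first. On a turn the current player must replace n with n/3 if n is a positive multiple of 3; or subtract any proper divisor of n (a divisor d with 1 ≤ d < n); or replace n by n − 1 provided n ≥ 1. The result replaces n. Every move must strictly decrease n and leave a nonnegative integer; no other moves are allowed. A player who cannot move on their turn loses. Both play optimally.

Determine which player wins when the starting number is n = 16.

Use the standard recursion: the mover loses at a terminal position; elsewhere, the mover wins exactly when some move hands the opponent an L position.
n=0: no move → L
n=1: W (go to 0, an L position)
n=2: L (sole option 1(W) is W)
n=3: W (go to 2, an L position)
n=4: W (go to 2, an L position)
n=5: L (sole option 4(W) is W)
n=6: W (go to 2, an L position)
n=7: L (sole option 6(W) is W)
n=8: W (go to 7, an L position)
n=9: L (options 3(W), 6(W), 8(W) are all W)
n=10: W (go to 5, an L position)
n=11: L (sole option 10(W) is W)
n=12: W (go to 9, an L position)
n=13: L (sole option 12(W) is W)
n=14: W (go to 7, an L position)
n=15: W (go to 5, an L position)
n=16: L (options 8(W), 12(W), 14(W), 15(W) are all W)
Every move from 16 reaches a W position, so the mover loses.

Sam wins.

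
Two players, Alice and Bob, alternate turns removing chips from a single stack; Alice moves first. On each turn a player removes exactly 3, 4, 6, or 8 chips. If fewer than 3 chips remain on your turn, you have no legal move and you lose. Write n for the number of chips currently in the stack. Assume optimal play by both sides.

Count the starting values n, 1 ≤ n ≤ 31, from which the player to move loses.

Classify positions by backward induction: terminal positions (no move available) are L. From any other position, the mover wins iff some move reaches an L.
n=0: no move → L
n=1: no move → L
n=2: no move → L
n=3: W (go to 0, an L position)
n=4: W (go to 1, an L position)
n=5: W (go to 2, an L position)
n=6: W (go to 2, an L position)
n=7: W (go to 1, an L position)
n=8: W (go to 2, an L position)
n=9: W (go to 1, an L position)
n=10: W (go to 2, an L position)
n=11: L (options 8(W), 7(W), 5(W), 3(W) are all W)
n=12: L (options 9(W), 8(W), 6(W), 4(W) are all W)
n=13: L (options 10(W), 9(W), 7(W), 5(W) are all W)
n=14: W (go to 11, an L position)
n=15: W (go to 12, an L position)
n=16: W (go to 13, an L position)
n=17: W (go to 13, an L position)
n=18: W (go to 12, an L position)
n=19: W (go to 13, an L position)
n=20: W (go to 12, an L position)
n=21: W (go to 13, an L position)
n=22: L (options 19(W), 18(W), 16(W), 14(W) are all W)
n=23: L (options 20(W), 19(W), 17(W), 15(W) are all W)
n=24: L (options 21(W), 20(W), 18(W), 16(W) are all W)
n=25: W (go to 22, an L position)
n=26: W (go to 23, an L position)
n=27: W (go to 24, an L position)
n=28: W (go to 24, an L position)
n=29: W (go to 23, an L position)
n=30: W (go to 24, an L position)
n=31: W (go to 23, an L position)
L entries with 1 ≤ n ≤ 31 (n=0 is outside the asked range and is not counted): n = 1, 2, 11, 12, 13, 22, 23, 24; that makes 8.

8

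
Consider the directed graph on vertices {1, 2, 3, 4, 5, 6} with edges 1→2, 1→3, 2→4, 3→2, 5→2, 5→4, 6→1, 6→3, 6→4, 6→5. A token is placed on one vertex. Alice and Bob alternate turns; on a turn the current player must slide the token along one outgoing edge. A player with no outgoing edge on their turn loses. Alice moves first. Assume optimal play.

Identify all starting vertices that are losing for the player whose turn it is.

3, 4

Label each position W (a win for the player to move) or L (a loss). A position with no legal move is L; any other position is W exactly when some move reaches an L, and L when every move reaches a W.
Every edge goes from a vertex to one that appears earlier in the order 4, 2, 3, 5, 1, 6, so processing vertices in that order labels each vertex after all of its successors.
4: no outgoing edge → L
2: can move to 4, which is L ⇒ W
3: the only move is to 2(W), a W ⇒ L
5: can move to 4, which is L ⇒ W
1: can move to 3, which is L ⇒ W
6: can move to 3, which is L ⇒ W
Reading off the rows marked L gives the requested list; there are 2 such vertices.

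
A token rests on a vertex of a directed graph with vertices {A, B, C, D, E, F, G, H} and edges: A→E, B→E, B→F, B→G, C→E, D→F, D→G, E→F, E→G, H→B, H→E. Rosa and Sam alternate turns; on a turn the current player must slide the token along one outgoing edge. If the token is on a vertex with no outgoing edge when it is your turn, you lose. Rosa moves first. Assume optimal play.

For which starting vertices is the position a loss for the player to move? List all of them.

A, C, F, G, H

Work bottom-up. With no move the player to move loses. Otherwise the position is W if at least one move leads to an L position for the opponent, and L if every move leads to a W.
Every edge goes from a vertex to one that appears earlier in the order F, G, E, B, D, C, H, A, so processing vertices in that order labels each vertex after all of its successors.
F: no outgoing edge → L
G: no outgoing edge → L
E: reaches L-position G → W
B: reaches L-position G → W
D: reaches L-position G → W
C: only reaches E(W), which is W → L
H: only reaches B(W), E(W), all W → L
A: only reaches E(W), which is W → L
The losing starting vertices are exactly the entries labelled L in this table (5 of them).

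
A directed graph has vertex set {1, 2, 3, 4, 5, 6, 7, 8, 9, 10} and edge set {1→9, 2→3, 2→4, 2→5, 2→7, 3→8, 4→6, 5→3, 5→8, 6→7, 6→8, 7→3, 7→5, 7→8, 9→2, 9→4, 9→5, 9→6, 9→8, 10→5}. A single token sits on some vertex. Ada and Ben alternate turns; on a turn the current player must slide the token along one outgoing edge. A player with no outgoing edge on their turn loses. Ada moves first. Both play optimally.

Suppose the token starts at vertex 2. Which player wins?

Ada wins.

Compute win/loss labels from the base case upward. A position with no move is L. Any other position is W if it can reach an L in one move, else L.
Every edge goes from a vertex to one that appears earlier in the order 8, 3, 5, 7, 6, 4, 2, 9, 10, 1, so processing vertices in that order labels each vertex after all of its successors.
8: no outgoing edge → L
3: W (go to 8, an L position)
5: W (go to 8, an L position)
7: W (go to 8, an L position)
6: W (go to 8, an L position)
4: L (sole option 6(W) is W)
2: W (go to 4, an L position)
9: W (go to 4, an L position)
10: L (sole option 5(W) is W)
1: L (sole option 9(W) is W)
From 2 Ada can move to 4, reaching an L position.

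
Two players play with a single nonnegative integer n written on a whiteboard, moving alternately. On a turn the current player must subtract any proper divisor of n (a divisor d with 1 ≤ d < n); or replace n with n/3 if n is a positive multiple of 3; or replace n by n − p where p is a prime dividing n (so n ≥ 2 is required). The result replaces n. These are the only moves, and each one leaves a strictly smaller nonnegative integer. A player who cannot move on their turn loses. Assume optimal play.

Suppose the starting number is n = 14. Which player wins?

Compute win/loss labels from the base case upward. A position with no move is L. Any other position is W if it can reach an L in one move, else L.
n=0: no move → L
n=1: no move → L
n=2: W (go to 0, an L position)
n=3: W (go to 0, an L position)
n=4: L (options 2(W), 3(W) are all W)
n=5: W (go to 0, an L position)
n=6: W (go to 4, an L position)
n=7: W (go to 0, an L position)
n=8: W (go to 4, an L position)
n=9: L (options 3(W), 6(W), 8(W) are all W)
n=10: W (go to 9, an L position)
n=11: W (go to 0, an L position)
n=12: W (go to 4, an L position)
n=13: W (go to 0, an L position)
n=14: L (options 7(W), 12(W), 13(W) are all W)
The starting position 14 is L: whatever the player to move does, the opponent receives a W position.

The second player wins.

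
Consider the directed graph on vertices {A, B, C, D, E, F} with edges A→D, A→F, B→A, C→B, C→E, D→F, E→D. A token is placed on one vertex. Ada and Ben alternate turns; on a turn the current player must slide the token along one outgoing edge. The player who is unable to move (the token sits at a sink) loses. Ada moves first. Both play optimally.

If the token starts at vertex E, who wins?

Positions with no move are L. A position that does have a move is losing for the player to move precisely when every available move leads to a winning position for the opponent. Fill in the labels:
Every edge goes from a vertex to one that appears earlier in the order F, D, A, B, E, C, so processing vertices in that order labels each vertex after all of its successors.
F: no outgoing edge → L
D: →F(L), so W
A: →F(L), so W
B: →A(W) only, which is W, so L
E: →D(W) only, which is W, so L
C: →E(L), so W
The starting position E is L: whatever Ada does, the opponent receives a W position.

Ben wins.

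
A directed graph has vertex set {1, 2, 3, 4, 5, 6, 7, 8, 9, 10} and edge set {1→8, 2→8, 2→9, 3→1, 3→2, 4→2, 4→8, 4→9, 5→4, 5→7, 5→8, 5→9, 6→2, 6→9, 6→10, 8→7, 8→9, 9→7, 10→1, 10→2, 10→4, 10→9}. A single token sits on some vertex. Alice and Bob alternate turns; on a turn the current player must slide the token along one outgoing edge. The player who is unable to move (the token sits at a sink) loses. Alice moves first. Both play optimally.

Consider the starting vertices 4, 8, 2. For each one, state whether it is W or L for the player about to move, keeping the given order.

4: W, 8: W, 2: L

Label each position W (a win for the player to move) or L (a loss). A position with no legal move is L; any other position is W exactly when some move reaches an L, and L when every move reaches a W.
Every edge goes from a vertex to one that appears earlier in the order 7, 9, 8, 2, 1, 4, 10, 3, 6, 5, so processing vertices in that order labels each vertex after all of its successors.
7: no outgoing edge → L
9: W (go to 7, an L position)
8: W (go to 7, an L position)
2: L (options 8(W), 9(W) are all W)
1: L (sole option 8(W) is W)
4: W (go to 2, an L position)
10: W (go to 1, an L position)
3: W (go to 1, an L position)
6: W (go to 2, an L position)
5: W (go to 7, an L position)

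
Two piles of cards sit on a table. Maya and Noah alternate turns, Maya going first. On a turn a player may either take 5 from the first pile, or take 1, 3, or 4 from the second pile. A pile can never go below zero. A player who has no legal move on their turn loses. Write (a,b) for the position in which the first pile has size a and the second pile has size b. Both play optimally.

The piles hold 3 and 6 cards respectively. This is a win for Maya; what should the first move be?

Positions with no move are L. A position that does have a move is losing for the player to move precisely when every available move leads to a winning position for the opponent. Fill in the labels:
No move ever increases a pile, so every position that can arise here has a ≤ 3 and b ≤ 6; it is enough to label the cells with 0 ≤ a ≤ 3 and 0 ≤ b ≤ 6.
Every move lowers a or b (never raises either), so fill the grid row by row in increasing a, and left to right within a row: each cell's successors are then already labelled.
      b=0  b=1  b=2  b=3  b=4  b=5  b=6
a=0:    L    W    L    W    W    W    W
a=1:    L    W    L    W    W    W    W
a=2:    L    W    L    W    W    W    W
a=3:    L    W    L    W    W    W    W
Cells with no legal move (terminal, hence L): (0,0), (1,0), (2,0), (3,0).
The remaining L cells, each justified by listing all of its moves:
(0,2): →(0,1)(W) only, which is W, so L
(1,2): →(1,1)(W) only, which is W, so L
(2,2): →(2,1)(W) only, which is W, so L
(3,2): →(3,1)(W) only, which is W, so L
Every other cell has at least one move into one of the L cells above, so it is W.
From (3,6), the L positions reachable in one move are: (3,2).

Move to (3,2).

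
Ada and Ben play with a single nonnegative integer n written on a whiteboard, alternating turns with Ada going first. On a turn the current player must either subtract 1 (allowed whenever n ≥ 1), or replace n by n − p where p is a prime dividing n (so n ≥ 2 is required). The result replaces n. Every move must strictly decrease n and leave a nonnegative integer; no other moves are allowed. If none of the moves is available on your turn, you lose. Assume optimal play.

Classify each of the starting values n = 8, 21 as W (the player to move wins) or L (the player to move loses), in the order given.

Compute win/loss labels from the base case upward. A position with no move is L. Any other position is W if it can reach an L in one move, else L.
n=0: no move → L
n=1: W (go to 0, an L position)
n=2: W (go to 0, an L position)
n=3: W (go to 0, an L position)
n=4: L (options 2(W), 3(W) are all W)
n=5: W (go to 0, an L position)
n=6: W (go to 4, an L position)
n=7: W (go to 0, an L position)
n=8: L (options 6(W), 7(W) are all W)
n=9: W (go to 8, an L position)
n=10: W (go to 8, an L position)
n=11: W (go to 0, an L position)
n=12: L (options 9(W), 10(W), 11(W) are all W)
n=13: W (go to 0, an L position)
n=14: W (go to 12, an L position)
n=15: W (go to 12, an L position)
n=16: L (options 14(W), 15(W) are all W)
n=17: W (go to 0, an L position)
n=18: W (go to 16, an L position)
n=19: W (go to 0, an L position)
n=20: L (options 15(W), 18(W), 19(W) are all W)
n=21: W (go to 20, an L position)

8: L, 21: W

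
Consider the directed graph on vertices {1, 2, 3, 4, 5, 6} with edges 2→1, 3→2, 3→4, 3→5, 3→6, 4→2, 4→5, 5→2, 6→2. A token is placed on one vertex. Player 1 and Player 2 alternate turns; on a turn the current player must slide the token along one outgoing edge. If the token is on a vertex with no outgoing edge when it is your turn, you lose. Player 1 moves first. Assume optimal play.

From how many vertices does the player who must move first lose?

3

Build the W/L table. Terminal = L. A non-terminal position is W if it has a move to some L; otherwise it is L.
Every edge goes from a vertex to one that appears earlier in the order 1, 2, 5, 4, 6, 3, so processing vertices in that order labels each vertex after all of its successors.
1: no outgoing edge → L
2: can move to 1, which is L ⇒ W
5: the only move is to 2(W), a W ⇒ L
4: can move to 5, which is L ⇒ W
6: the only move is to 2(W), a W ⇒ L
3: can move to 6, which is L ⇒ W
The L vertices are 1, 5, 6; that is 3 in all.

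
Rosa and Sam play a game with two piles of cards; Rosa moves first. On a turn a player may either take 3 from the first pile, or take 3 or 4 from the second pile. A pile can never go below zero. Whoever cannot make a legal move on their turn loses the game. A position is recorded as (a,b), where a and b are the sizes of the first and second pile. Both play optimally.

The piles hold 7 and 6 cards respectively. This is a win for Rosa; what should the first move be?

Positions with no move are L. A position that does have a move is losing for the player to move precisely when every available move leads to a winning position for the opponent. Fill in the labels:
No move ever increases a pile, so every position that can arise here has a ≤ 7 and b ≤ 6; it is enough to label the cells with 0 ≤ a ≤ 7 and 0 ≤ b ≤ 6.
Every move lowers a or b (never raises either), so fill the grid row by row in increasing a, and left to right within a row: each cell's successors are then already labelled.
      b=0  b=1  b=2  b=3  b=4  b=5  b=6
a=0:    L    L    L    W    W    W    W
a=1:    L    L    L    W    W    W    W
a=2:    L    L    L    W    W    W    W
a=3:    W    W    W    L    L    L    W
a=4:    W    W    W    L    L    L    W
a=5:    W    W    W    L    L    L    W
a=6:    L    L    L    W    W    W    W
a=7:    L    L    L    W    W    W    W
Cells with no legal move (terminal, hence L): (0,0), (0,1), (0,2), (1,0), (1,1), (1,2), (2,0), (2,1), (2,2).
The remaining L cells, each justified by listing all of its moves:
(3,3): L (options (0,3)(W), (3,0)(W) are all W)
(3,4): L (options (0,4)(W), (3,1)(W), (3,0)(W) are all W)
(3,5): L (options (0,5)(W), (3,2)(W), (3,1)(W) are all W)
(4,3): L (options (1,3)(W), (4,0)(W) are all W)
(4,4): L (options (1,4)(W), (4,1)(W), (4,0)(W) are all W)
(4,5): L (options (1,5)(W), (4,2)(W), (4,1)(W) are all W)
(5,3): L (options (2,3)(W), (5,0)(W) are all W)
(5,4): L (options (2,4)(W), (5,1)(W), (5,0)(W) are all W)
(5,5): L (options (2,5)(W), (5,2)(W), (5,1)(W) are all W)
(6,0): L (sole option (3,0)(W) is W)
(6,1): L (sole option (3,1)(W) is W)
(6,2): L (sole option (3,2)(W) is W)
(7,0): L (sole option (4,0)(W) is W)
(7,1): L (sole option (4,1)(W) is W)
(7,2): L (sole option (4,2)(W) is W)
Every other cell has at least one move into one of the L cells above, so it is W.
From (7,6), the L positions reachable in one move are: (7,2).

Move to (7,2).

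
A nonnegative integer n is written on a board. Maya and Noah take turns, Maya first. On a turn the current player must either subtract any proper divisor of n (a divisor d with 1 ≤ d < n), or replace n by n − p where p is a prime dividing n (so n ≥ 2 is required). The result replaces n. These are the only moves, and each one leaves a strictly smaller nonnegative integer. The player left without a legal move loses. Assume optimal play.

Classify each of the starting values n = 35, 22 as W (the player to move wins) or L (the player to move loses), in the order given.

Work bottom-up. With no move the player to move loses. Otherwise the position is W if at least one move leads to an L position for the opponent, and L if every move leads to a W.
n=0: no move → L
n=1: no move → L
n=2: can move to 0, which is L ⇒ W
n=3: can move to 0, which is L ⇒ W
n=4: moves to 2(W), 3(W); every one is W ⇒ L
n=5: can move to 0, which is L ⇒ W
n=6: can move to 4, which is L ⇒ W
n=7: can move to 0, which is L ⇒ W
n=8: can move to 4, which is L ⇒ W
n=9: moves to 6(W), 8(W); every one is W ⇒ L
n=10: can move to 9, which is L ⇒ W
n=11: can move to 0, which is L ⇒ W
n=12: can move to 9, which is L ⇒ W
n=13: can move to 0, which is L ⇒ W
n=14: moves to 7(W), 12(W), 13(W); every one is W ⇒ L
n=15: can move to 14, which is L ⇒ W
n=16: can move to 14, which is L ⇒ W
n=17: can move to 0, which is L ⇒ W
n=18: can move to 9, which is L ⇒ W
n=19: can move to 0, which is L ⇒ W
n=20: moves to 10(W), 15(W), 16(W), 18(W), 19(W); every one is W ⇒ L
n=21: can move to 14, which is L ⇒ W
n=22: can move to 20, which is L ⇒ W
n=23: can move to 0, which is L ⇒ W
n=24: can move to 20, which is L ⇒ W
n=25: can move to 20, which is L ⇒ W
n=26: moves to 13(W), 24(W), 25(W); every one is W ⇒ L
n=27: can move to 26, which is L ⇒ W
n=28: can move to 14, which is L ⇒ W
n=29: can move to 0, which is L ⇒ W
n=30: can move to 20, which is L ⇒ W
n=31: can move to 0, which is L ⇒ W
n=32: moves to 16(W), 24(W), 28(W), 30(W), 31(W); every one is W ⇒ L
n=33: can move to 32, which is L ⇒ W
n=34: can move to 32, which is L ⇒ W
n=35: moves to 28(W), 30(W), 34(W); every one is W ⇒ L

35: L, 22: W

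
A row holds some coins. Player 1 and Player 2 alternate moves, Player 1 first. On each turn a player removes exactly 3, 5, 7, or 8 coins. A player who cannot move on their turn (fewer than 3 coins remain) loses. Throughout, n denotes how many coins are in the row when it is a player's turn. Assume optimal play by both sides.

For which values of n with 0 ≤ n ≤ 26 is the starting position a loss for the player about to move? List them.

0, 1, 2, 11, 12, 13, 22, 23, 24

Work bottom-up. With no move the player to move loses. Otherwise the position is W if at least one move leads to an L position for the opponent, and L if every move leads to a W.
n=0: no move → L
n=1: no move → L
n=2: no move → L
n=3: →0(L), so W
n=4: →1(L), so W
n=5: →2(L), so W
n=6: →1(L), so W
n=7: →2(L), so W
n=8: →1(L), so W
n=9: →2(L), so W
n=10: →2(L), so W
n=11: →8(W), 6(W), 4(W), 3(W) — all W, so L
n=12: →9(W), 7(W), 5(W), 4(W) — all W, so L
n=13: →10(W), 8(W), 6(W), 5(W) — all W, so L
n=14: →11(L), so W
n=15: →12(L), so W
n=16: →13(L), so W
n=17: →12(L), so W
n=18: →13(L), so W
n=19: →12(L), so W
n=20: →13(L), so W
n=21: →13(L), so W
n=22: →19(W), 17(W), 15(W), 14(W) — all W, so L
n=23: →20(W), 18(W), 16(W), 15(W) — all W, so L
n=24: →21(W), 19(W), 17(W), 16(W) — all W, so L
n=25: →22(L), so W
n=26: →23(L), so W
Reading off the rows marked L gives the requested list; there are 9 such values of n.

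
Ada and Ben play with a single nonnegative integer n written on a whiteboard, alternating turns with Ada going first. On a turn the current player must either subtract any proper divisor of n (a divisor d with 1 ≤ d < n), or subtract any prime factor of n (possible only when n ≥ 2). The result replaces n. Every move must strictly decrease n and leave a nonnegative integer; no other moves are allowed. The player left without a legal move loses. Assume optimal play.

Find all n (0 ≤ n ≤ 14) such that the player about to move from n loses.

Classify positions by backward induction: terminal positions (no move available) are L. From any other position, the mover wins iff some move reaches an L.
n=0: no move → L
n=1: no move → L
n=2: can move to 0, which is L ⇒ W
n=3: can move to 0, which is L ⇒ W
n=4: moves to 2(W), 3(W); every one is W ⇒ L
n=5: can move to 0, which is L ⇒ W
n=6: can move to 4, which is L ⇒ W
n=7: can move to 0, which is L ⇒ W
n=8: can move to 4, which is L ⇒ W
n=9: moves to 6(W), 8(W); every one is W ⇒ L
n=10: can move to 9, which is L ⇒ W
n=11: can move to 0, which is L ⇒ W
n=12: can move to 9, which is L ⇒ W
n=13: can move to 0, which is L ⇒ W
n=14: moves to 7(W), 12(W), 13(W); every one is W ⇒ L
The losing starting values of n are exactly the entries labelled L in this table (5 of them).

0, 1, 4, 9, 14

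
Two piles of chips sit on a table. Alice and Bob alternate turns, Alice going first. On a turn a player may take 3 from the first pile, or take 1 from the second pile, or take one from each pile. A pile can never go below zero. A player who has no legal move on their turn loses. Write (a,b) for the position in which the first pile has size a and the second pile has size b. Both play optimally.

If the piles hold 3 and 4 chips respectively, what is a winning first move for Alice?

Compute win/loss labels from the base case upward. A position with no move is L. Any other position is W if it can reach an L in one move, else L.
No move ever increases a pile, so every position that can arise here has a ≤ 3 and b ≤ 4; it is enough to label the cells with 0 ≤ a ≤ 3 and 0 ≤ b ≤ 4.
Every move lowers a or b (never raises either), so fill the grid row by row in increasing a, and left to right within a row: each cell's successors are then already labelled.
      b=0  b=1  b=2  b=3  b=4
a=0:    L    W    L    W    L
a=1:    L    W    L    W    L
a=2:    L    W    L    W    L
a=3:    W    W    W    W    W
Cells with no legal move (terminal, hence L): (0,0), (1,0), (2,0).
The remaining L cells, each justified by listing all of its moves:
(0,2): the only move is to (0,1)(W), a W ⇒ L
(0,4): the only move is to (0,3)(W), a W ⇒ L
(1,2): moves to (1,1)(W), (0,1)(W); every one is W ⇒ L
(1,4): moves to (1,3)(W), (0,3)(W); every one is W ⇒ L
(2,2): moves to (2,1)(W), (1,1)(W); every one is W ⇒ L
(2,4): moves to (2,3)(W), (1,3)(W); every one is W ⇒ L
Every other cell has at least one move into one of the L cells above, so it is W.
From (3,4), the L positions reachable in one move are: (0,4).

Move to (0,4).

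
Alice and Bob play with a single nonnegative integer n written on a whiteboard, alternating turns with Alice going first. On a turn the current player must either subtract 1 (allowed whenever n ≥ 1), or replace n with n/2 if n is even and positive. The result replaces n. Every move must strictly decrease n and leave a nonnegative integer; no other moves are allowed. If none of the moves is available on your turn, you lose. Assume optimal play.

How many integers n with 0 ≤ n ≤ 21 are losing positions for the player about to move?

Work bottom-up. With no move the player to move loses. Otherwise the position is W if at least one move leads to an L position for the opponent, and L if every move leads to a W.
n=0: no move → L
n=1: W (go to 0, an L position)
n=2: L (sole option 1(W) is W)
n=3: W (go to 2, an L position)
n=4: W (go to 2, an L position)
n=5: L (sole option 4(W) is W)
n=6: W (go to 5, an L position)
n=7: L (sole option 6(W) is W)
n=8: W (go to 7, an L position)
n=9: L (sole option 8(W) is W)
n=10: W (go to 5, an L position)
n=11: L (sole option 10(W) is W)
n=12: W (go to 11, an L position)
n=13: L (sole option 12(W) is W)
n=14: W (go to 7, an L position)
n=15: L (sole option 14(W) is W)
n=16: W (go to 15, an L position)
n=17: L (sole option 16(W) is W)
n=18: W (go to 9, an L position)
n=19: L (sole option 18(W) is W)
n=20: W (go to 19, an L position)
n=21: L (sole option 20(W) is W)
L entries with 0 ≤ n ≤ 21: n = 0, 2, 5, 7, 9, 11, 13, 15, 17, 19, 21; that makes 11.

11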